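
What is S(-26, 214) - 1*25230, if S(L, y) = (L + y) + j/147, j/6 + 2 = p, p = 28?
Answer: -1227006/49 ≈ -25041.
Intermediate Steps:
j = 156 (j = -12 + 6*28 = -12 + 168 = 156)
S(L, y) = 52/49 + L + y (S(L, y) = (L + y) + 156/147 = (L + y) + 156*(1/147) = (L + y) + 52/49 = 52/49 + L + y)
S(-26, 214) - 1*25230 = (52/49 - 26 + 214) - 1*25230 = 9264/49 - 25230 = -1227006/49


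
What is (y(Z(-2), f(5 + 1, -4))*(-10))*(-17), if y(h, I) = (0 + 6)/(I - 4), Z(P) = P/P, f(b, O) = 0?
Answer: -255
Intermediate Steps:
Z(P) = 1
y(h, I) = 6/(-4 + I)
(y(Z(-2), f(5 + 1, -4))*(-10))*(-17) = ((6/(-4 + 0))*(-10))*(-17) = ((6/(-4))*(-10))*(-17) = ((6*(-¼))*(-10))*(-17) = -3/2*(-10)*(-17) = 15*(-17) = -255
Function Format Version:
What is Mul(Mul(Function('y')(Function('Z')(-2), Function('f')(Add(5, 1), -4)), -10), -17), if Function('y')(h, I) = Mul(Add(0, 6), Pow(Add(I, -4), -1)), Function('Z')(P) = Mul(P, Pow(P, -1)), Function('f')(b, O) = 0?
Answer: -255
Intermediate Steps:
Function('Z')(P) = 1
Function('y')(h, I) = Mul(6, Pow(Add(-4, I), -1))
Mul(Mul(Function('y')(Function('Z')(-2), Function('f')(Add(5, 1), -4)), -10), -17) = Mul(Mul(Mul(6, Pow(Add(-4, 0), -1)), -10), -17) = Mul(Mul(Mul(6, Pow(-4, -1)), -10), -17) = Mul(Mul(Mul(6, Rational(-1, 4)), -10), -17) = Mul(Mul(Rational(-3, 2), -10), -17) = Mul(15, -17) = -255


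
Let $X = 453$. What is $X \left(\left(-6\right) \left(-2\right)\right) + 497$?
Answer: $5933$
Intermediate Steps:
$X \left(\left(-6\right) \left(-2\right)\right) + 497 = 453 \left(\left(-6\right) \left(-2\right)\right) + 497 = 453 \cdot 12 + 497 = 5436 + 497 = 5933$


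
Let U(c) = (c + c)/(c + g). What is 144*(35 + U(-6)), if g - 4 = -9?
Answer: 57168/11 ≈ 5197.1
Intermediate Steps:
g = -5 (g = 4 - 9 = -5)
U(c) = 2*c/(-5 + c) (U(c) = (c + c)/(c - 5) = (2*c)/(-5 + c) = 2*c/(-5 + c))
144*(35 + U(-6)) = 144*(35 + 2*(-6)/(-5 - 6)) = 144*(35 + 2*(-6)/(-11)) = 144*(35 + 2*(-6)*(-1/11)) = 144*(35 + 12/11) = 144*(397/11) = 57168/11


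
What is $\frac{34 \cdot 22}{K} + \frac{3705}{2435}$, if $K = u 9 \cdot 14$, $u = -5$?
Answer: $\frac{51277}{153405} \approx 0.33426$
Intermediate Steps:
$K = -630$ ($K = \left(-5\right) 9 \cdot 14 = \left(-45\right) 14 = -630$)
$\frac{34 \cdot 22}{K} + \frac{3705}{2435} = \frac{34 \cdot 22}{-630} + \frac{3705}{2435} = 748 \left(- \frac{1}{630}\right) + 3705 \cdot \frac{1}{2435} = - \frac{374}{315} + \frac{741}{487} = \frac{51277}{153405}$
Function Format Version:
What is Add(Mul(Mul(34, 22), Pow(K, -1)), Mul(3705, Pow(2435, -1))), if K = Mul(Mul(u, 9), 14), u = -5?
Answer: Rational(51277, 153405) ≈ 0.33426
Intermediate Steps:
K = -630 (K = Mul(Mul(-5, 9), 14) = Mul(-45, 14) = -630)
Add(Mul(Mul(34, 22), Pow(K, -1)), Mul(3705, Pow(2435, -1))) = Add(Mul(Mul(34, 22), Pow(-630, -1)), Mul(3705, Pow(2435, -1))) = Add(Mul(748, Rational(-1, 630)), Mul(3705, Rational(1, 2435))) = Add(Rational(-374, 315), Rational(741, 487)) = Rational(51277, 153405)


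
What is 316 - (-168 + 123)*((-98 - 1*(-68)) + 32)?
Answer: 406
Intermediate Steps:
316 - (-168 + 123)*((-98 - 1*(-68)) + 32) = 316 - (-45)*((-98 + 68) + 32) = 316 - (-45)*(-30 + 32) = 316 - (-45)*2 = 316 - 1*(-90) = 316 + 90 = 406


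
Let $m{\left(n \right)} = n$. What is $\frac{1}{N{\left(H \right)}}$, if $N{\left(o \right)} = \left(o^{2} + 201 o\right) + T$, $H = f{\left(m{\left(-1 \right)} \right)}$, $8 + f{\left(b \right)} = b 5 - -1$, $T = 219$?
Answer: $- \frac{1}{2049} \approx -0.00048804$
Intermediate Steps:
$f{\left(b \right)} = -7 + 5 b$ ($f{\left(b \right)} = -8 + \left(b 5 - -1\right) = -8 + \left(5 b + 1\right) = -8 + \left(1 + 5 b\right) = -7 + 5 b$)
$H = -12$ ($H = -7 + 5 \left(-1\right) = -7 - 5 = -12$)
$N{\left(o \right)} = 219 + o^{2} + 201 o$ ($N{\left(o \right)} = \left(o^{2} + 201 o\right) + 219 = 219 + o^{2} + 201 o$)
$\frac{1}{N{\left(H \right)}} = \frac{1}{219 + \left(-12\right)^{2} + 201 \left(-12\right)} = \frac{1}{219 + 144 - 2412} = \frac{1}{-2049} = - \frac{1}{2049}$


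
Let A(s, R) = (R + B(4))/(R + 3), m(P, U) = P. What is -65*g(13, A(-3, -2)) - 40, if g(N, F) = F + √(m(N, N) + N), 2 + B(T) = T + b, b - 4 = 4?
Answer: -560 - 65*√26 ≈ -891.44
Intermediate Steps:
b = 8 (b = 4 + 4 = 8)
B(T) = 6 + T (B(T) = -2 + (T + 8) = -2 + (8 + T) = 6 + T)
A(s, R) = (10 + R)/(3 + R) (A(s, R) = (R + (6 + 4))/(R + 3) = (R + 10)/(3 + R) = (10 + R)/(3 + R))
g(N, F) = F + √2*√N (g(N, F) = F + √(N + N) = F + √(2*N) = F + √2*√N)
-65*g(13, A(-3, -2)) - 40 = -65*((10 - 2)/(3 - 2) + √2*√13) - 40 = -65*(8/1 + √26) - 40 = -65*(1*8 + √26) - 40 = -65*(8 + √26) - 40 = (-520 - 65*√26) - 40 = -560 - 65*√26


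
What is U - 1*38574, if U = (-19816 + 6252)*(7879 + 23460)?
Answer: -425120770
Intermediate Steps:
U = -425082196 (U = -13564*31339 = -425082196)
U - 1*38574 = -425082196 - 1*38574 = -425082196 - 38574 = -425120770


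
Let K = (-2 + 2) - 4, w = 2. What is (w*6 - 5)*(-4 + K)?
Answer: -56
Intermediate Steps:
K = -4 (K = 0 - 4 = -4)
(w*6 - 5)*(-4 + K) = (2*6 - 5)*(-4 - 4) = (12 - 5)*(-8) = 7*(-8) = -56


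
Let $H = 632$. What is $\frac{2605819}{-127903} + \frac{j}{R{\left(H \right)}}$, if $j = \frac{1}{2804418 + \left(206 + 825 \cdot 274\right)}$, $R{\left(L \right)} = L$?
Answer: $- \frac{4991149147619889}{244983611465104} \approx -20.373$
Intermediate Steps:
$j = \frac{1}{3030674}$ ($j = \frac{1}{2804418 + \left(206 + 226050\right)} = \frac{1}{2804418 + 226256} = \frac{1}{3030674} \approx 3.2996 \cdot 10^{-7}$)
$\frac{2605819}{-127903} + \frac{j}{R{\left(H \right)}} = \frac{2605819}{-127903} + \frac{1}{3030674 \cdot 632} = 2605819 \left(- \frac{1}{127903}\right) + \frac{1}{3030674} \cdot \frac{1}{632} = - \frac{2605819}{127903} + \frac{1}{1915385968} = - \frac{4991149147619889}{244983611465104}$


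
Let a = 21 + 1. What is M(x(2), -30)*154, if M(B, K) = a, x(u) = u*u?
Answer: 3388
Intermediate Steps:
x(u) = u²
a = 22
M(B, K) = 22
M(x(2), -30)*154 = 22*154 = 3388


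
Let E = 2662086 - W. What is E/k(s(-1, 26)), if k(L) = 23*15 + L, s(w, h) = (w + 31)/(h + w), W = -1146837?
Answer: 6348205/577 ≈ 11002.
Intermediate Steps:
s(w, h) = (31 + w)/(h + w)
k(L) = 345 + L
E = 3808923 (E = 2662086 - 1*(-1146837) = 2662086 + 1146837 = 3808923)
E/k(s(-1, 26)) = 3808923/(345 + (31 - 1)/(26 - 1)) = 3808923/(345 + 30/25) = 3808923/(345 + (1/25)*30) = 3808923/(345 + 6/5) = 3808923/(1731/5) = 3808923*(5/1731) = 6348205/577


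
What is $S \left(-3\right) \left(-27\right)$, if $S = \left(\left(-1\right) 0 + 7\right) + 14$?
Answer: $1701$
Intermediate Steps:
$S = 21$ ($S = \left(0 + 7\right) + 14 = 7 + 14 = 21$)
$S \left(-3\right) \left(-27\right) = 21 \left(-3\right) \left(-27\right) = \left(-63\right) \left(-27\right) = 1701$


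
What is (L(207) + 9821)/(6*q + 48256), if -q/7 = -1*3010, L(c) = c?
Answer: 2507/43669 ≈ 0.057409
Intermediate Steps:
q = 21070 (q = -(-7)*3010 = -7*(-3010) = 21070)
(L(207) + 9821)/(6*q + 48256) = (207 + 9821)/(6*21070 + 48256) = 10028/(126420 + 48256) = 10028/174676 = 10028*(1/174676) = 2507/43669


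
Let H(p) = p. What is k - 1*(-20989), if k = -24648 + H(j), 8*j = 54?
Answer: -14609/4 ≈ -3652.3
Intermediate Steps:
j = 27/4 (j = (⅛)*54 = 27/4 ≈ 6.7500)
k = -98565/4 (k = -24648 + 27/4 = -98565/4 ≈ -24641.)
k - 1*(-20989) = -98565/4 - 1*(-20989) = -98565/4 + 20989 = -14609/4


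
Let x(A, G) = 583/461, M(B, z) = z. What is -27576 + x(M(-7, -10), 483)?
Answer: -12711953/461 ≈ -27575.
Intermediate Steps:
x(A, G) = 583/461 (x(A, G) = 583*(1/461) = 583/461)
-27576 + x(M(-7, -10), 483) = -27576 + 583/461 = -12711953/461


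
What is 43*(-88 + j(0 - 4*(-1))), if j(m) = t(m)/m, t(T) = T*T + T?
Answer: -3569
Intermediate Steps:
t(T) = T + T**2 (t(T) = T**2 + T = T + T**2)
j(m) = 1 + m (j(m) = (m*(1 + m))/m = 1 + m)
43*(-88 + j(0 - 4*(-1))) = 43*(-88 + (1 + (0 - 4*(-1)))) = 43*(-88 + (1 + (0 + 4))) = 43*(-88 + (1 + 4)) = 43*(-88 + 5) = 43*(-83) = -3569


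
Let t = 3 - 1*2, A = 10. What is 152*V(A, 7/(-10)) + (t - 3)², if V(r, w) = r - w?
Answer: 8152/5 ≈ 1630.4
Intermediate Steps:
t = 1 (t = 3 - 2 = 1)
152*V(A, 7/(-10)) + (t - 3)² = 152*(10 - 7/(-10)) + (1 - 3)² = 152*(10 - 7*(-1)/10) + (-2)² = 152*(10 - 1*(-7/10)) + 4 = 152*(10 + 7/10) + 4 = 152*(107/10) + 4 = 8132/5 + 4 = 8152/5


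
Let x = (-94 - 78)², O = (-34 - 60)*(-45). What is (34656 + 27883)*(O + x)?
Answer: 2114693746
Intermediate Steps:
O = 4230 (O = -94*(-45) = 4230)
x = 29584 (x = (-172)² = 29584)
(34656 + 27883)*(O + x) = (34656 + 27883)*(4230 + 29584) = 62539*33814 = 2114693746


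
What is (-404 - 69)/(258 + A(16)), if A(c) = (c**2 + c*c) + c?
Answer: -473/786 ≈ -0.60178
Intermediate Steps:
A(c) = c + 2*c**2 (A(c) = (c**2 + c**2) + c = 2*c**2 + c = c + 2*c**2)
(-404 - 69)/(258 + A(16)) = (-404 - 69)/(258 + 16*(1 + 2*16)) = -473/(258 + 16*(1 + 32)) = -473/(258 + 16*33) = -473/(258 + 528) = -473/786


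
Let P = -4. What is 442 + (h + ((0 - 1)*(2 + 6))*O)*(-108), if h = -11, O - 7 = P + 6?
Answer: 9406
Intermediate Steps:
O = 9 (O = 7 + (-4 + 6) = 7 + 2 = 9)
442 + (h + ((0 - 1)*(2 + 6))*O)*(-108) = 442 + (-11 + ((0 - 1)*(2 + 6))*9)*(-108) = 442 + (-11 - 1*8*9)*(-108) = 442 + (-11 - 8*9)*(-108) = 442 + (-11 - 72)*(-108) = 442 - 83*(-108) = 442 + 8964 = 9406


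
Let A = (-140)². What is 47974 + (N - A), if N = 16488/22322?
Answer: 316690458/11161 ≈ 28375.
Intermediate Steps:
N = 8244/11161 (N = 16488*(1/22322) = 8244/11161 ≈ 0.73864)
A = 19600
47974 + (N - A) = 47974 + (8244/11161 - 1*19600) = 47974 + (8244/11161 - 19600) = 47974 - 218747356/11161 = 316690458/11161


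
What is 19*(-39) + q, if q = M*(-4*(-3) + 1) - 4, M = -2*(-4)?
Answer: -641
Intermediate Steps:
M = 8
q = 100 (q = 8*(-4*(-3) + 1) - 4 = 8*(12 + 1) - 4 = 8*13 - 4 = 104 - 4 = 100)
19*(-39) + q = 19*(-39) + 100 = -741 + 100 = -641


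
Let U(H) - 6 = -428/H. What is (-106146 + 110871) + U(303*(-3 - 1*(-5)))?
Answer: 1433279/303 ≈ 4730.3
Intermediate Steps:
U(H) = 6 - 428/H
(-106146 + 110871) + U(303*(-3 - 1*(-5))) = (-106146 + 110871) + (6 - 428*1/(303*(-3 - 1*(-5)))) = 4725 + (6 - 428*1/(303*(-3 + 5))) = 4725 + (6 - 428/(303*2)) = 4725 + (6 - 428/606) = 4725 + (6 - 428*1/606) = 4725 + (6 - 214/303) = 4725 + 1604/303 = 1433279/303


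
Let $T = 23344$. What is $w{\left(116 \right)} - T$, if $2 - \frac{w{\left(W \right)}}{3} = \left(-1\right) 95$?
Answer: $-23053$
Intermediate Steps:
$w{\left(W \right)} = 291$ ($w{\left(W \right)} = 6 - 3 \left(\left(-1\right) 95\right) = 6 - -285 = 6 + 285 = 291$)
$w{\left(116 \right)} - T = 291 - 23344 = -23053$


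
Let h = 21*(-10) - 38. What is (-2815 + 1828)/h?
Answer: 987/248 ≈ 3.9798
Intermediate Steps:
h = -248 (h = -210 - 38 = -248)
(-2815 + 1828)/h = (-2815 + 1828)/(-248) = -987*(-1/248) = 987/248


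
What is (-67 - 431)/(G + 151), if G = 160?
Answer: -498/311 ≈ -1.6013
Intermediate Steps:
(-67 - 431)/(G + 151) = (-67 - 431)/(160 + 151) = -498/311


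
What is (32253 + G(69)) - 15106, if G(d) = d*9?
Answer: 17768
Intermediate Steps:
G(d) = 9*d
(32253 + G(69)) - 15106 = (32253 + 9*69) - 15106 = (32253 + 621) - 15106 = 32874 - 15106 = 17768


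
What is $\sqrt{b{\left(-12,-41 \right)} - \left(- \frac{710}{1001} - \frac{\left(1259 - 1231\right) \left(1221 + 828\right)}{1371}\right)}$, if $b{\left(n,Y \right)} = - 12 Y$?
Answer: $\frac{\sqrt{111864905318166}}{457457} \approx 23.12$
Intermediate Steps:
$\sqrt{b{\left(-12,-41 \right)} - \left(- \frac{710}{1001} - \frac{\left(1259 - 1231\right) \left(1221 + 828\right)}{1371}\right)} = \sqrt{\left(-12\right) \left(-41\right) - \left(- \frac{710}{1001} - \frac{\left(1259 - 1231\right) \left(1221 + 828\right)}{1371}\right)} = \sqrt{492 - \left(- \frac{710}{1001} - 28 \cdot 2049 \cdot \frac{1}{1371}\right)} = \sqrt{492 + \left(57372 \cdot \frac{1}{1371} + \frac{710}{1001}\right)} = \sqrt{492 + \left(\frac{19124}{457} + \frac{710}{1001}\right)} = \sqrt{492 + \frac{19467594}{457457}} = \sqrt{\frac{244536438}{457457}} = \frac{\sqrt{111864905318166}}{457457}$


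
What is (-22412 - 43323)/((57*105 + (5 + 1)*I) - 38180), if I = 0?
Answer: 13147/6439 ≈ 2.0418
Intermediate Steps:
(-22412 - 43323)/((57*105 + (5 + 1)*I) - 38180) = (-22412 - 43323)/((57*105 + (5 + 1)*0) - 38180) = -65735/((5985 + 6*0) - 38180) = -65735/((5985 + 0) - 38180) = -65735/(5985 - 38180) = -65735/(-32195) = -65735*(-1/32195) = 13147/6439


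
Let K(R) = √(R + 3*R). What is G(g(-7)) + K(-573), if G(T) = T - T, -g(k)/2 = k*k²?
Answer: 2*I*√573 ≈ 47.875*I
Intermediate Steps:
K(R) = 2*√R (K(R) = √(4*R) = 2*√R)
g(k) = -2*k³ (g(k) = -2*k*k² = -2*k³)
G(T) = 0
G(g(-7)) + K(-573) = 0 + 2*√(-573) = 0 + 2*(I*√573) = 0 + 2*I*√573 = 2*I*√573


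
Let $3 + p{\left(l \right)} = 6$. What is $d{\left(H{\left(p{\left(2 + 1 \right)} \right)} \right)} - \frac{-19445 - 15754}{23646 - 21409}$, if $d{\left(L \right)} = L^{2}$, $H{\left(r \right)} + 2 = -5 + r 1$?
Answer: $\frac{70991}{2237} \approx 31.735$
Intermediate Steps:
$p{\left(l \right)} = 3$ ($p{\left(l \right)} = -3 + 6 = 3$)
$H{\left(r \right)} = -7 + r$ ($H{\left(r \right)} = -2 + \left(-5 + r 1\right) = -2 + \left(-5 + r\right) = -7 + r$)
$d{\left(H{\left(p{\left(2 + 1 \right)} \right)} \right)} - \frac{-19445 - 15754}{23646 - 21409} = \left(-7 + 3\right)^{2} - \frac{-19445 - 15754}{23646 - 21409} = \left(-4\right)^{2} - - \frac{35199}{2237} = 16 - \left(-35199\right) \frac{1}{2237} = 16 - - \frac{35199}{2237} = 16 + \frac{35199}{2237} = \frac{70991}{2237}$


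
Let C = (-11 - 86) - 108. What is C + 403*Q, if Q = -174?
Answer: -70327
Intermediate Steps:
C = -205 (C = -97 - 108 = -205)
C + 403*Q = -205 + 403*(-174) = -205 - 70122 = -70327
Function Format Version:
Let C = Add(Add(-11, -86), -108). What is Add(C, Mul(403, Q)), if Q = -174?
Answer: -70327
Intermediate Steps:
C = -205 (C = Add(-97, -108) = -205)
Add(C, Mul(403, Q)) = Add(-205, Mul(403, -174)) = Add(-205, -70122) = -70327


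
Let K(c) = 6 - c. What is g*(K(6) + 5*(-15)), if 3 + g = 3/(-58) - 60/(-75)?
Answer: 9795/58 ≈ 168.88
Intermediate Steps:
g = -653/290 (g = -3 + (3/(-58) - 60/(-75)) = -3 + (3*(-1/58) - 60*(-1/75)) = -3 + (-3/58 + ⅘) = -3 + 217/290 = -653/290 ≈ -2.2517)
g*(K(6) + 5*(-15)) = -653*((6 - 1*6) + 5*(-15))/290 = -653*((6 - 6) - 75)/290 = -653*(0 - 75)/290 = -653/290*(-75) = 9795/58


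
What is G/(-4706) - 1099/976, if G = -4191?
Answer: -540739/2296528 ≈ -0.23546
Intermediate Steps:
G/(-4706) - 1099/976 = -4191/(-4706) - 1099/976 = -4191*(-1/4706) - 1099*1/976 = 4191/4706 - 1099/976 = -540739/2296528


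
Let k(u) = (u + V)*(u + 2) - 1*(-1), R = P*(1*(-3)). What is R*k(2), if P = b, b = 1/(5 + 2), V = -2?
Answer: -3/7 ≈ -0.42857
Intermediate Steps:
b = 1/7 ≈ 0.14286
P = 1/7 ≈ 0.14286
R = -3/7 (R = (1*(-3))/7 = (1/7)*(-3) = -3/7 ≈ -0.42857)
k(u) = 1 + (-2 + u)*(2 + u) (k(u) = (u - 2)*(u + 2) - 1*(-1) = (-2 + u)*(2 + u) + 1 = 1 + (-2 + u)*(2 + u))
R*k(2) = -3*(-3 + 2**2)/7 = -3*(-3 + 4)/7 = -3/7*1 = -3/7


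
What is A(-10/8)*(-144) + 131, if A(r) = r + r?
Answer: 491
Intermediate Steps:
A(r) = 2*r
A(-10/8)*(-144) + 131 = (2*(-10/8))*(-144) + 131 = (2*(-10*⅛))*(-144) + 131 = (2*(-5/4))*(-144) + 131 = -5/2*(-144) + 131 = 360 + 131 = 491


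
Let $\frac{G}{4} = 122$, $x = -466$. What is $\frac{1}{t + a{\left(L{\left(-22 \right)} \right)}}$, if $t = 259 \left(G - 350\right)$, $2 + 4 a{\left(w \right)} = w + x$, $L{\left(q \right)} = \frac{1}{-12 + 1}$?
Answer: $\frac{44}{1567499} \approx 2.807 \cdot 10^{-5}$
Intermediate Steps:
$G = 488$ ($G = 4 \cdot 122 = 488$)
$L{\left(q \right)} = - \frac{1}{11}$ ($L{\left(q \right)} = \frac{1}{-11} = - \frac{1}{11}$)
$a{\left(w \right)} = -117 + \frac{w}{4}$ ($a{\left(w \right)} = - \frac{1}{2} + \frac{w - 466}{4} = - \frac{1}{2} + \frac{-466 + w}{4} = - \frac{1}{2} + \left(- \frac{233}{2} + \frac{w}{4}\right) = -117 + \frac{w}{4}$)
$t = 35742$ ($t = 259 \left(488 - 350\right) = 259 \cdot 138 = 35742$)
$\frac{1}{t + a{\left(L{\left(-22 \right)} \right)}} = \frac{1}{35742 + \left(-117 + \frac{1}{4} \left(- \frac{1}{11}\right)\right)} = \frac{1}{35742 - \frac{5149}{44}} = \frac{1}{\frac{1567499}{44}} = \frac{44}{1567499}$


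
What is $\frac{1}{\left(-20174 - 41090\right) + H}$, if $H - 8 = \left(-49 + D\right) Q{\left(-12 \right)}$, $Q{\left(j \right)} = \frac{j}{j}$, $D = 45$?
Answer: $- \frac{1}{61260} \approx -1.6324 \cdot 10^{-5}$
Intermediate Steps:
$Q{\left(j \right)} = 1$
$H = 4$ ($H = 8 + \left(-49 + 45\right) 1 = 8 - 4 = 4$)
$\frac{1}{\left(-20174 - 41090\right) + H} = \frac{1}{\left(-20174 - 41090\right) + 4} = \frac{1}{-61264 + 4} = \frac{1}{-61260} = - \frac{1}{61260}$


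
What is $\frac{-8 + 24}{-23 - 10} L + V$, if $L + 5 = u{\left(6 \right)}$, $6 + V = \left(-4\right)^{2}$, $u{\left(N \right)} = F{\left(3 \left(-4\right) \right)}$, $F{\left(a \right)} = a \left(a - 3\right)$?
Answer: $- \frac{2470}{33} \approx -74.849$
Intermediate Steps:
$F{\left(a \right)} = a \left(-3 + a\right)$
$u{\left(N \right)} = 180$ ($u{\left(N \right)} = 3 \left(-4\right) \left(-3 + 3 \left(-4\right)\right) = - 12 \left(-3 - 12\right) = \left(-12\right) \left(-15\right) = 180$)
$V = 10$ ($V = -6 + \left(-4\right)^{2} = -6 + 16 = 10$)
$L = 175$ ($L = -5 + 180 = 175$)
$\frac{-8 + 24}{-23 - 10} L + V = \frac{-8 + 24}{-23 - 10} \cdot 175 + 10 = \frac{16}{-23 - 10} \cdot 175 + 10 = \frac{16}{-33} \cdot 175 + 10 = 16 \left(- \frac{1}{33}\right) 175 + 10 = \left(- \frac{16}{33}\right) 175 + 10 = - \frac{2800}{33} + 10 = - \frac{2470}{33}$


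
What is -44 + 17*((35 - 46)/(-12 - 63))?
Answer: -3113/75 ≈ -41.507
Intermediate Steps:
-44 + 17*((35 - 46)/(-12 - 63)) = -44 + 17*(-11/(-75)) = -44 + 17*(-11*(-1/75)) = -44 + 17*(11/75) = -44 + 187/75 = -3113/75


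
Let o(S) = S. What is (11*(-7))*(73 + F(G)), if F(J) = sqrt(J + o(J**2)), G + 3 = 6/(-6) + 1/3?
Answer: -5621 - 154*sqrt(22)/3 ≈ -5861.8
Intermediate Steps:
G = -11/3 (G = -3 + (6/(-6) + 1/3) = -3 + (6*(-1/6) + 1*(1/3)) = -3 + (-1 + 1/3) = -3 - 2/3 = -11/3 ≈ -3.6667)
F(J) = sqrt(J + J**2)
(11*(-7))*(73 + F(G)) = (11*(-7))*(73 + sqrt(-11*(1 - 11/3)/3)) = -77*(73 + sqrt(-11/3*(-8/3))) = -77*(73 + sqrt(88/9)) = -77*(73 + 2*sqrt(22)/3) = -5621 - 154*sqrt(22)/3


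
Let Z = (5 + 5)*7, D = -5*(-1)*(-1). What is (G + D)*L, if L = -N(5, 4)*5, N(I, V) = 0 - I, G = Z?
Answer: 1625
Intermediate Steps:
D = -5 (D = 5*(-1) = -5)
Z = 70 (Z = 10*7 = 70)
G = 70
N(I, V) = -I
L = 25 (L = -(-1)*5*5 = -1*(-5)*5 = 5*5 = 25)
(G + D)*L = (70 - 5)*25 = 65*25 = 1625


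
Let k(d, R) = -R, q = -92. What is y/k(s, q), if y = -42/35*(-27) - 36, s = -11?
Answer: -9/230 ≈ -0.039130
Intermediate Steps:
y = -18/5 (y = -42*1/35*(-27) - 36 = -6/5*(-27) - 36 = 162/5 - 36 = -18/5 ≈ -3.6000)
y/k(s, q) = -18/(5*((-1*(-92)))) = -18/5/92 = -18/5*1/92 = -9/230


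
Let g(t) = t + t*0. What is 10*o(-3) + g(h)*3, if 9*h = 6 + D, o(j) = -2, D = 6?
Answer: -16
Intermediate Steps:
h = 4/3 (h = (6 + 6)/9 = (⅑)*12 = 4/3 ≈ 1.3333)
g(t) = t (g(t) = t + 0 = t)
10*o(-3) + g(h)*3 = 10*(-2) + (4/3)*3 = -20 + 4 = -16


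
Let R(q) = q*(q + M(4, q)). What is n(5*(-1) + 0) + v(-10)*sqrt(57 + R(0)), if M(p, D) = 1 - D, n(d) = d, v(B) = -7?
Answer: -5 - 7*sqrt(57) ≈ -57.849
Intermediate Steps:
R(q) = q (R(q) = q*(q + (1 - q)) = q*1 = q)
n(5*(-1) + 0) + v(-10)*sqrt(57 + R(0)) = (5*(-1) + 0) - 7*sqrt(57 + 0) = (-5 + 0) - 7*sqrt(57) = -5 - 7*sqrt(57)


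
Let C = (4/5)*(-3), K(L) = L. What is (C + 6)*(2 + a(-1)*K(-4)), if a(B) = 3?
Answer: -36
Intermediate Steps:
C = -12/5 (C = (4*(⅕))*(-3) = (⅘)*(-3) = -12/5 ≈ -2.4000)
(C + 6)*(2 + a(-1)*K(-4)) = (-12/5 + 6)*(2 + 3*(-4)) = 18*(2 - 12)/5 = (18/5)*(-10) = -36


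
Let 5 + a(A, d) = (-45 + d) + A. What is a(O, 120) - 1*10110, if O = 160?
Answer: -9880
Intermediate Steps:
a(A, d) = -50 + A + d (a(A, d) = -5 + ((-45 + d) + A) = -5 + (-45 + A + d) = -50 + A + d)
a(O, 120) - 1*10110 = (-50 + 160 + 120) - 1*10110 = 230 - 10110 = -9880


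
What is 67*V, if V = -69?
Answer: -4623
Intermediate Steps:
67*V = 67*(-69) = -4623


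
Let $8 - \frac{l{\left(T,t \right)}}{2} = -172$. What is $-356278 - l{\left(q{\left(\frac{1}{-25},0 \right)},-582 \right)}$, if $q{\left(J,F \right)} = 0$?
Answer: $-356638$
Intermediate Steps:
$l{\left(T,t \right)} = 360$ ($l{\left(T,t \right)} = 16 - -344 = 16 + 344 = 360$)
$-356278 - l{\left(q{\left(\frac{1}{-25},0 \right)},-582 \right)} = -356278 - 360 = -356638$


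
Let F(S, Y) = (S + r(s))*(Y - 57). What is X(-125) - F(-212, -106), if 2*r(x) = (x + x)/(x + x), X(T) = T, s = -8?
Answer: -69199/2 ≈ -34600.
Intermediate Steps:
r(x) = ½ (r(x) = ((x + x)/(x + x))/2 = ((2*x)/((2*x)))/2 = ((2*x)*(1/(2*x)))/2 = (½)*1 = ½)
F(S, Y) = (½ + S)*(-57 + Y) (F(S, Y) = (S + ½)*(Y - 57) = (½ + S)*(-57 + Y))
X(-125) - F(-212, -106) = -125 - (-57/2 + (½)*(-106) - 57*(-212) - 212*(-106)) = -125 - (-57/2 - 53 + 12084 + 22472) = -125 - 1*68949/2 = -125 - 68949/2 = -69199/2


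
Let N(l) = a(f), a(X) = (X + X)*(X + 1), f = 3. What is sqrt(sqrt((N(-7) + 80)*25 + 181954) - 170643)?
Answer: sqrt(-170643 + 3*sqrt(20506)) ≈ 412.57*I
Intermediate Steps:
a(X) = 2*X*(1 + X) (a(X) = (2*X)*(1 + X) = 2*X*(1 + X))
N(l) = 24 (N(l) = 2*3*(1 + 3) = 2*3*4 = 24)
sqrt(sqrt((N(-7) + 80)*25 + 181954) - 170643) = sqrt(sqrt((24 + 80)*25 + 181954) - 170643) = sqrt(sqrt(104*25 + 181954) - 170643) = sqrt(sqrt(2600 + 181954) - 170643) = sqrt(sqrt(184554) - 170643) = sqrt(3*sqrt(20506) - 170643) = sqrt(-170643 + 3*sqrt(20506))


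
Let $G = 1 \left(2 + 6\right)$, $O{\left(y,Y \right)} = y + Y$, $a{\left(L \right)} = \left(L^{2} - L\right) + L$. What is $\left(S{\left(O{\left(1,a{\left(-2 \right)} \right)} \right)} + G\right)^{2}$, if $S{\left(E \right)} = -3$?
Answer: $25$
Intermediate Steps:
$a{\left(L \right)} = L^{2}$
$O{\left(y,Y \right)} = Y + y$
$G = 8$ ($G = 1 \cdot 8 = 8$)
$\left(S{\left(O{\left(1,a{\left(-2 \right)} \right)} \right)} + G\right)^{2} = \left(-3 + 8\right)^{2} = 5^{2} = 25$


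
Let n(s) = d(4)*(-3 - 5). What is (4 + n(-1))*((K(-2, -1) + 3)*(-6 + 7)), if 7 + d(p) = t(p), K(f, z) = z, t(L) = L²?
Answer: -136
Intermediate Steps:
d(p) = -7 + p²
n(s) = -72 (n(s) = (-7 + 4²)*(-3 - 5) = (-7 + 16)*(-8) = 9*(-8) = -72)
(4 + n(-1))*((K(-2, -1) + 3)*(-6 + 7)) = (4 - 72)*((-1 + 3)*(-6 + 7)) = -136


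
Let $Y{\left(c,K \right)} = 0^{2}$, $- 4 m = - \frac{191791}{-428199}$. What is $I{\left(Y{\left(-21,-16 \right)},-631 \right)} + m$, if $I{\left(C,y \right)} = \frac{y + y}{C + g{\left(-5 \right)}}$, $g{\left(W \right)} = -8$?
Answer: $\frac{135000889}{856398} \approx 157.64$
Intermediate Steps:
$m = - \frac{191791}{1712796}$ ($m = - \frac{\left(-191791\right) \frac{1}{-428199}}{4} = - \frac{\left(-191791\right) \left(- \frac{1}{428199}\right)}{4} = \left(- \frac{1}{4}\right) \frac{191791}{428199} = - \frac{191791}{1712796} \approx -0.11198$)
$Y{\left(c,K \right)} = 0$
$I{\left(C,y \right)} = \frac{2 y}{-8 + C}$ ($I{\left(C,y \right)} = \frac{y + y}{C - 8} = \frac{2 y}{-8 + C}$)
$I{\left(Y{\left(-21,-16 \right)},-631 \right)} + m = 2 \left(-631\right) \frac{1}{-8 + 0} - \frac{191791}{1712796} = 2 \left(-631\right) \frac{1}{-8} - \frac{191791}{1712796} = 2 \left(-631\right) \left(- \frac{1}{8}\right) - \frac{191791}{1712796} = \frac{631}{4} - \frac{191791}{1712796} = \frac{135000889}{856398}$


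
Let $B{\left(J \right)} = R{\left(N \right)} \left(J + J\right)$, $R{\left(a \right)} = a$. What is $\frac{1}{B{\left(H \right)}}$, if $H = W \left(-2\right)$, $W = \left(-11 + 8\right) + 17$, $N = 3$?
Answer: $- \frac{1}{168} \approx -0.0059524$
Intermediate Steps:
$W = 14$ ($W = -3 + 17 = 14$)
$H = -28$ ($H = 14 \left(-2\right) = -28$)
$B{\left(J \right)} = 6 J$ ($B{\left(J \right)} = 3 \left(J + J\right) = 3 \cdot 2 J = 6 J$)
$\frac{1}{B{\left(H \right)}} = \frac{1}{6 \left(-28\right)} = \frac{1}{-168} = - \frac{1}{168}$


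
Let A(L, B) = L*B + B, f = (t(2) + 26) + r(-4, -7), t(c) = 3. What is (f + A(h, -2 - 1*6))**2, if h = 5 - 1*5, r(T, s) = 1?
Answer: 484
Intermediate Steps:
h = 0 (h = 5 - 5 = 0)
f = 30 (f = (3 + 26) + 1 = 29 + 1 = 30)
A(L, B) = B + B*L (A(L, B) = B*L + B = B + B*L)
(f + A(h, -2 - 1*6))**2 = (30 + (-2 - 1*6)*(1 + 0))**2 = (30 + (-2 - 6)*1)**2 = (30 - 8*1)**2 = (30 - 8)**2 = 22**2 = 484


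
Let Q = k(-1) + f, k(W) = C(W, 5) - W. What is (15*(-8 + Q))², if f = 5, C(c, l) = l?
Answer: 2025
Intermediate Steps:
k(W) = 5 - W
Q = 11 (Q = (5 - 1*(-1)) + 5 = (5 + 1) + 5 = 6 + 5 = 11)
(15*(-8 + Q))² = (15*(-8 + 11))² = (15*3)² = 45² = 2025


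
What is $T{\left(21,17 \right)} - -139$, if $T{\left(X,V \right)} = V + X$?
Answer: $177$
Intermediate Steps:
$T{\left(21,17 \right)} - -139 = \left(17 + 21\right) - -139 = 38 + 139 = 177$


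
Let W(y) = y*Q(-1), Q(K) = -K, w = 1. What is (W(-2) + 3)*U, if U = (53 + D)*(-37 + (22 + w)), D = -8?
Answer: -630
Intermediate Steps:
W(y) = y (W(y) = y*(-1*(-1)) = y*1 = y)
U = -630 (U = (53 - 8)*(-37 + (22 + 1)) = 45*(-37 + 23) = 45*(-14) = -630)
(W(-2) + 3)*U = (-2 + 3)*(-630) = 1*(-630) = -630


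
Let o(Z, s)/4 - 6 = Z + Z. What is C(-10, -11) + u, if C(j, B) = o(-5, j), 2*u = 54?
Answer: 11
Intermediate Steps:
o(Z, s) = 24 + 8*Z (o(Z, s) = 24 + 4*(Z + Z) = 24 + 4*(2*Z) = 24 + 8*Z)
u = 27 (u = (½)*54 = 27)
C(j, B) = -16 (C(j, B) = 24 + 8*(-5) = 24 - 40 = -16)
C(-10, -11) + u = -16 + 27 = 11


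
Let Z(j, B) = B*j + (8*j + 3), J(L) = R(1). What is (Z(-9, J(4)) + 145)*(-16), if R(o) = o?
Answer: -1072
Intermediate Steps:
J(L) = 1
Z(j, B) = 3 + 8*j + B*j (Z(j, B) = B*j + (3 + 8*j) = 3 + 8*j + B*j)
(Z(-9, J(4)) + 145)*(-16) = ((3 + 8*(-9) + 1*(-9)) + 145)*(-16) = ((3 - 72 - 9) + 145)*(-16) = (-78 + 145)*(-16) = 67*(-16) = -1072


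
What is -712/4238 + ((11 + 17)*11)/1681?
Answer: 54216/3562039 ≈ 0.015220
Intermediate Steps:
-712/4238 + ((11 + 17)*11)/1681 = -712*1/4238 + (28*11)*(1/1681) = -356/2119 + 308*(1/1681) = -356/2119 + 308/1681 = 54216/3562039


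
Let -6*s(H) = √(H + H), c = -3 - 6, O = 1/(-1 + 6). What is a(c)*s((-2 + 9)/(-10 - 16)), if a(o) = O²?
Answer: -I*√91/1950 ≈ -0.004892*I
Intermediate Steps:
O = ⅕ (O = 1/5 = ⅕ ≈ 0.20000)
c = -9
s(H) = -√2*√H/6 (s(H) = -√(H + H)/6 = -√2*√H/6)
a(o) = 1/25 (a(o) = (⅕)² = 1/25)
a(c)*s((-2 + 9)/(-10 - 16)) = (-√2*√((-2 + 9)/(-10 - 16))/6)/25 = (-√2*√(7/(-26))/6)/25 = (-√2*√(7*(-1/26))/6)/25 = (-√2*√(-7/26)/6)/25 = (-√2*I*√182/26/6)/25 = (-I*√91/78)/25 = -I*√91/1950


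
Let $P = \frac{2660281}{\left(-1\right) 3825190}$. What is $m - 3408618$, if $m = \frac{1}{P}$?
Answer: $- \frac{9067885526848}{2660281} \approx -3.4086 \cdot 10^{6}$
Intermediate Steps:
$P = - \frac{2660281}{3825190}$ ($P = \frac{2660281}{-3825190} = 2660281 \left(- \frac{1}{3825190}\right) = - \frac{2660281}{3825190} \approx -0.69546$)
$m = - \frac{3825190}{2660281}$ ($m = \frac{1}{- \frac{2660281}{3825190}} = - \frac{3825190}{2660281} \approx -1.4379$)
$m - 3408618 = - \frac{3825190}{2660281} - 3408618 = - \frac{9067885526848}{2660281}$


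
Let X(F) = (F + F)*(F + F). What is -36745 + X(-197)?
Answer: 118491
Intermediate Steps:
X(F) = 4*F**2 (X(F) = (2*F)*(2*F) = 4*F**2)
-36745 + X(-197) = -36745 + 4*(-197)**2 = -36745 + 4*38809 = -36745 + 155236 = 118491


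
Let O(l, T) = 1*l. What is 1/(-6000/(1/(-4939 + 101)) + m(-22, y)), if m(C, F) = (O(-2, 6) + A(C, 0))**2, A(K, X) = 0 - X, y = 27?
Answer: 1/29028004 ≈ 3.4449e-8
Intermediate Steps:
A(K, X) = -X
O(l, T) = l
m(C, F) = 4 (m(C, F) = (-2 - 1*0)**2 = (-2 + 0)**2 = (-2)**2 = 4)
1/(-6000/(1/(-4939 + 101)) + m(-22, y)) = 1/(-6000/(1/(-4939 + 101)) + 4) = 1/(-6000/(1/(-4838)) + 4) = 1/(-6000/(-1/4838) + 4) = 1/(-6000*(-4838) + 4) = 1/(29028000 + 4) = 1/29028004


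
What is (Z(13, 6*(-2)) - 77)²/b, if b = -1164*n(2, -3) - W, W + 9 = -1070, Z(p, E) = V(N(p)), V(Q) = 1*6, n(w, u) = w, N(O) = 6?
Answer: -5041/1249 ≈ -4.0360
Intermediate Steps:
V(Q) = 6
Z(p, E) = 6
W = -1079 (W = -9 - 1070 = -1079)
b = -1249 (b = -1164*2 - 1*(-1079) = -2328 + 1079 = -1249)
(Z(13, 6*(-2)) - 77)²/b = (6 - 77)²/(-1249) = (-71)²*(-1/1249) = 5041*(-1/1249) = -5041/1249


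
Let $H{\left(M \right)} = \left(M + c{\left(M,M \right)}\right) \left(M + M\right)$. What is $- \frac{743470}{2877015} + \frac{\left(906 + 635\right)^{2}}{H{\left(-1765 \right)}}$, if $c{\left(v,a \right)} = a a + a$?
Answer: $- \frac{1634663427016343}{6320389592440050} \approx -0.25863$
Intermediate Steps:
$c{\left(v,a \right)} = a + a^{2}$ ($c{\left(v,a \right)} = a^{2} + a = a + a^{2}$)
$H{\left(M \right)} = 2 M \left(M + M \left(1 + M\right)\right)$ ($H{\left(M \right)} = \left(M + M \left(1 + M\right)\right) \left(M + M\right) = \left(M + M \left(1 + M\right)\right) 2 M = 2 M \left(M + M \left(1 + M\right)\right)$)
$- \frac{743470}{2877015} + \frac{\left(906 + 635\right)^{2}}{H{\left(-1765 \right)}} = - \frac{743470}{2877015} + \frac{\left(906 + 635\right)^{2}}{2 \left(-1765\right)^{2} \left(2 - 1765\right)} = \left(-743470\right) \frac{1}{2877015} + \frac{1541^{2}}{2 \cdot 3115225 \left(-1763\right)} = - \frac{148694}{575403} + \frac{2374681}{-10984283350} = - \frac{148694}{575403} + 2374681 \left(- \frac{1}{10984283350}\right) = - \frac{148694}{575403} - \frac{2374681}{10984283350} = - \frac{1634663427016343}{6320389592440050}$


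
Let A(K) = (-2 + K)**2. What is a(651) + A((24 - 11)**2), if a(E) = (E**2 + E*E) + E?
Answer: 876142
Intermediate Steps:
a(E) = E + 2*E**2 (a(E) = (E**2 + E**2) + E = 2*E**2 + E = E + 2*E**2)
a(651) + A((24 - 11)**2) = 651*(1 + 2*651) + (-2 + (24 - 11)**2)**2 = 651*(1 + 1302) + (-2 + 13**2)**2 = 651*1303 + (-2 + 169)**2 = 848253 + 167**2 = 848253 + 27889 = 876142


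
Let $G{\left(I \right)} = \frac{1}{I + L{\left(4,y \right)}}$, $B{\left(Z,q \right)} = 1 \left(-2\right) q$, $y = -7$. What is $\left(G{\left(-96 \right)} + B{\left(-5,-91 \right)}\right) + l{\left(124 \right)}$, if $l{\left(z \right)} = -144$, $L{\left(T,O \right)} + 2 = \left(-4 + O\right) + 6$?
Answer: $\frac{3913}{103} \approx 37.99$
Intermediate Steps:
$L{\left(T,O \right)} = O$ ($L{\left(T,O \right)} = -2 + \left(\left(-4 + O\right) + 6\right) = -2 + \left(2 + O\right) = O$)
$B{\left(Z,q \right)} = - 2 q$
$G{\left(I \right)} = \frac{1}{-7 + I}$ ($G{\left(I \right)} = \frac{1}{I - 7} = \frac{1}{-7 + I}$)
$\left(G{\left(-96 \right)} + B{\left(-5,-91 \right)}\right) + l{\left(124 \right)} = \left(\frac{1}{-7 - 96} - -182\right) - 144 = \left(\frac{1}{-103} + 182\right) - 144 = \left(- \frac{1}{103} + 182\right) - 144 = \frac{18745}{103} - 144 = \frac{3913}{103}$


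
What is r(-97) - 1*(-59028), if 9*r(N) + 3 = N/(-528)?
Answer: 280499569/4752 ≈ 59028.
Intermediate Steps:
r(N) = -1/3 - N/4752 (r(N) = -1/3 + (N/(-528))/9 = -1/3 + (N*(-1/528))/9 = -1/3 + (-N/528)/9 = -1/3 - N/4752)
r(-97) - 1*(-59028) = (-1/3 - 1/4752*(-97)) - 1*(-59028) = (-1/3 + 97/4752) + 59028 = -1487/4752 + 59028 = 280499569/4752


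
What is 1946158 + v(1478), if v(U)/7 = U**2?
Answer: 17237546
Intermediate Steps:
v(U) = 7*U**2
1946158 + v(1478) = 1946158 + 7*1478**2 = 1946158 + 7*2184484 = 1946158 + 15291388 = 17237546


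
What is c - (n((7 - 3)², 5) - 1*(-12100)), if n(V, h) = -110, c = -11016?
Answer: -23006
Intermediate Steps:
c - (n((7 - 3)², 5) - 1*(-12100)) = -11016 - (-110 - 1*(-12100)) = -11016 - (-110 + 12100) = -11016 - 1*11990 = -11016 - 11990 = -23006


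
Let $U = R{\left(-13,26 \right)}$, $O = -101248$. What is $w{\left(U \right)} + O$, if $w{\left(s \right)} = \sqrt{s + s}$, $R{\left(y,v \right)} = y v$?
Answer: $-101248 + 26 i \approx -1.0125 \cdot 10^{5} + 26.0 i$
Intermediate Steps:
$R{\left(y,v \right)} = v y$
$U = -338$ ($U = 26 \left(-13\right) = -338$)
$w{\left(s \right)} = \sqrt{2} \sqrt{s}$ ($w{\left(s \right)} = \sqrt{2 s} = \sqrt{2} \sqrt{s}$)
$w{\left(U \right)} + O = \sqrt{2} \sqrt{-338} - 101248 = \sqrt{2} \cdot 13 i \sqrt{2} - 101248 = 26 i - 101248 = -101248 + 26 i$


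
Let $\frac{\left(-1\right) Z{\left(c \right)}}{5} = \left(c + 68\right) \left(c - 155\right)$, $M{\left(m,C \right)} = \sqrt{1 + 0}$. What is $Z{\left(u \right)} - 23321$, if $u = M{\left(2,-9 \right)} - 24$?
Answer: $16729$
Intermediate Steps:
$M{\left(m,C \right)} = 1$ ($M{\left(m,C \right)} = \sqrt{1} = 1$)
$u = -23$ ($u = 1 - 24 = -23$)
$Z{\left(c \right)} = - 5 \left(-155 + c\right) \left(68 + c\right)$ ($Z{\left(c \right)} = - 5 \left(c + 68\right) \left(c - 155\right) = - 5 \left(68 + c\right) \left(-155 + c\right) = - 5 \left(-155 + c\right) \left(68 + c\right)$)
$Z{\left(u \right)} - 23321 = \left(52700 - 5 \left(-23\right)^{2} + 435 \left(-23\right)\right) - 23321 = \left(52700 - 2645 - 10005\right) - 23321 = 40050 - 23321 = 16729$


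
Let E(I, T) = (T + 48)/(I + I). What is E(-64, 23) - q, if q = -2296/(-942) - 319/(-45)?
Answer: -9116399/904320 ≈ -10.081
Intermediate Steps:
E(I, T) = (48 + T)/(2*I) (E(I, T) = (48 + T)/((2*I)) = (48 + T)*(1/(2*I)) = (48 + T)/(2*I))
q = 67303/7065 (q = -2296*(-1/942) - 319*(-1/45) = 1148/471 + 319/45 = 67303/7065 ≈ 9.5263)
E(-64, 23) - q = (½)*(48 + 23)/(-64) - 1*67303/7065 = (½)*(-1/64)*71 - 67303/7065 = -71/128 - 67303/7065 = -9116399/904320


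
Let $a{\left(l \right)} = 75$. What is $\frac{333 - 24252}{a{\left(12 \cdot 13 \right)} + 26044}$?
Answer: $- \frac{23919}{26119} \approx -0.91577$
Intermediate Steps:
$\frac{333 - 24252}{a{\left(12 \cdot 13 \right)} + 26044} = \frac{333 - 24252}{75 + 26044} = - \frac{23919}{26119}$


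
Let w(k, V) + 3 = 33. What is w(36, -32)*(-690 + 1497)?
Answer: 24210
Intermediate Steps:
w(k, V) = 30 (w(k, V) = -3 + 33 = 30)
w(36, -32)*(-690 + 1497) = 30*(-690 + 1497) = 30*807 = 24210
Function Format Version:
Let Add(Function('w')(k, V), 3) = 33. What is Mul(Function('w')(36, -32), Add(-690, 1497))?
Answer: 24210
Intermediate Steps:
Function('w')(k, V) = 30 (Function('w')(k, V) = Add(-3, 33) = 30)
Mul(Function('w')(36, -32), Add(-690, 1497)) = Mul(30, Add(-690, 1497)) = Mul(30, 807) = 24210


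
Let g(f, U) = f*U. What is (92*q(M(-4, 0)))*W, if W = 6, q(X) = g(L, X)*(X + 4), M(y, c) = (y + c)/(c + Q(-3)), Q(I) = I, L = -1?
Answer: -11776/3 ≈ -3925.3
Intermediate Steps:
M(y, c) = (c + y)/(-3 + c) (M(y, c) = (y + c)/(c - 3) = (c + y)/(-3 + c))
g(f, U) = U*f
q(X) = -X*(4 + X) (q(X) = (X*(-1))*(X + 4) = (-X)*(4 + X) = -X*(4 + X))
(92*q(M(-4, 0)))*W = (92*(-(0 - 4)/(-3 + 0)*(4 + (0 - 4)/(-3 + 0))))*6 = (92*(--4/(-3)*(4 - 4/(-3))))*6 = (92*(-(-⅓*(-4))*(4 - ⅓*(-4))))*6 = (92*(-1*4/3*(4 + 4/3)))*6 = (92*(-1*4/3*16/3))*6 = (92*(-64/9))*6 = -5888/9*6 = -11776/3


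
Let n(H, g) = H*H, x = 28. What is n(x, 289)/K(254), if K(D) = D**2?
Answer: 196/16129 ≈ 0.012152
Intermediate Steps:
n(H, g) = H**2
n(x, 289)/K(254) = 28**2/(254**2) = 784/64516 = 784*(1/64516) = 196/16129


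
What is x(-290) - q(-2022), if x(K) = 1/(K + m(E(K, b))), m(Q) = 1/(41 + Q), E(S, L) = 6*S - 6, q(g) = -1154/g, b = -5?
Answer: -95673994/166629987 ≈ -0.57417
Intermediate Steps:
E(S, L) = -6 + 6*S
x(K) = 1/(K + 1/(35 + 6*K)) (x(K) = 1/(K + 1/(41 + (-6 + 6*K))) = 1/(K + 1/(35 + 6*K)))
x(-290) - q(-2022) = (35 + 6*(-290))/(1 - 290*(35 + 6*(-290))) - (-1154)/(-2022) = (35 - 1740)/(1 - 290*(35 - 1740)) - (-1154)*(-1)/2022 = -1705/(1 - 290*(-1705)) - 1*577/1011 = -1705/(1 + 494450) - 577/1011 = -1705/494451 - 577/1011 = -95673994/166629987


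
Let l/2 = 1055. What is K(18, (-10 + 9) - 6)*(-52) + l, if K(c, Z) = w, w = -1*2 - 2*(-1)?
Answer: 2110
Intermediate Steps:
l = 2110 (l = 2*1055 = 2110)
w = 0 (w = -2 + 2 = 0)
K(c, Z) = 0
K(18, (-10 + 9) - 6)*(-52) + l = 0*(-52) + 2110 = 0 + 2110 = 2110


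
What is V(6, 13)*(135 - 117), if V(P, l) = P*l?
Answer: 1404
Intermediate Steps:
V(6, 13)*(135 - 117) = (6*13)*(135 - 117) = 78*18 = 1404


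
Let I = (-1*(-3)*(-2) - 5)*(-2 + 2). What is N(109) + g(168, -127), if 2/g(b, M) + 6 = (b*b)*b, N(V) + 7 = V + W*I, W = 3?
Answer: 241822927/2370813 ≈ 102.00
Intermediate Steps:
I = 0 (I = (3*(-2) - 5)*0 = (-6 - 5)*0 = -11*0 = 0)
N(V) = -7 + V (N(V) = -7 + (V + 3*0) = -7 + (V + 0) = -7 + V)
g(b, M) = 2/(-6 + b³) (g(b, M) = 2/(-6 + (b*b)*b) = 2/(-6 + b²*b) = 2/(-6 + b³))
N(109) + g(168, -127) = (-7 + 109) + 2/(-6 + 168³) = 102 + 2/(-6 + 4741632) = 102 + 2/4741626 = 102 + 2*(1/4741626) = 102 + 1/2370813 = 241822927/2370813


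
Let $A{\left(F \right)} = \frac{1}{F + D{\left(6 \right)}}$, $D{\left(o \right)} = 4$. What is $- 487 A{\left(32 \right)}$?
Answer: $- \frac{487}{36} \approx -13.528$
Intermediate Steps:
$A{\left(F \right)} = \frac{1}{4 + F}$ ($A{\left(F \right)} = \frac{1}{F + 4} = \frac{1}{4 + F}$)
$- 487 A{\left(32 \right)} = - \frac{487}{4 + 32} = - \frac{487}{36}$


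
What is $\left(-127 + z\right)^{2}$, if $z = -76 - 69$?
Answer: $73984$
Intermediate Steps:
$z = -145$ ($z = -76 - 69 = -145$)
$\left(-127 + z\right)^{2} = \left(-127 - 145\right)^{2} = \left(-272\right)^{2} = 73984$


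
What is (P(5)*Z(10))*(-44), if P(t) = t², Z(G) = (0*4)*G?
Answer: 0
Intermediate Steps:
Z(G) = 0 (Z(G) = 0*G = 0)
(P(5)*Z(10))*(-44) = (5²*0)*(-44) = (25*0)*(-44) = 0*(-44) = 0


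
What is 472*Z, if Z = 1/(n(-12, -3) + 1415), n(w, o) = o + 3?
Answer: 472/1415 ≈ 0.33357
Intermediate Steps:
n(w, o) = 3 + o
Z = 1/1415 (Z = 1/((3 - 3) + 1415) = 1/(0 + 1415) = 1/1415 ≈ 0.00070671)
472*Z = 472*(1/1415) = 472/1415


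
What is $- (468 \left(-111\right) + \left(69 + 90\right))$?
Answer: $51789$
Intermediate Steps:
$- (468 \left(-111\right) + \left(69 + 90\right)) = - (-51948 + 159) = \left(-1\right) \left(-51789\right) = 51789$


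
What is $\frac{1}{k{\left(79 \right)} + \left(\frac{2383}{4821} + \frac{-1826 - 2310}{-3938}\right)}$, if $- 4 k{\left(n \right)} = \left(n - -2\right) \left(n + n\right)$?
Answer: $- \frac{1725918}{5519408831} \approx -0.0003127$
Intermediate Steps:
$k{\left(n \right)} = - \frac{n \left(2 + n\right)}{2}$ ($k{\left(n \right)} = - \frac{\left(n - -2\right) \left(n + n\right)}{4} = - \frac{\left(n + 2\right) 2 n}{4} = - \frac{\left(2 + n\right) 2 n}{4} = - \frac{2 n \left(2 + n\right)}{4} = - \frac{n \left(2 + n\right)}{2}$)
$\frac{1}{k{\left(79 \right)} + \left(\frac{2383}{4821} + \frac{-1826 - 2310}{-3938}\right)} = \frac{1}{\left(- \frac{1}{2}\right) 79 \left(2 + 79\right) + \left(\frac{2383}{4821} + \frac{-1826 - 2310}{-3938}\right)} = \frac{1}{\left(- \frac{1}{2}\right) 79 \cdot 81 + \left(2383 \cdot \frac{1}{4821} - - \frac{188}{179}\right)} = \frac{1}{- \frac{6399}{2} + \left(\frac{2383}{4821} + \frac{188}{179}\right)} = \frac{1}{- \frac{6399}{2} + \frac{1332905}{862959}} = \frac{1}{- \frac{5519408831}{1725918}} = - \frac{1725918}{5519408831}$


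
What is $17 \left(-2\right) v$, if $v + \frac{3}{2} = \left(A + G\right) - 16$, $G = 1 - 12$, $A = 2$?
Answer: $901$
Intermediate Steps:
$G = -11$ ($G = 1 - 12 = -11$)
$v = - \frac{53}{2}$ ($v = - \frac{3}{2} + \left(\left(2 - 11\right) - 16\right) = - \frac{3}{2} - 25 = - \frac{53}{2} \approx -26.5$)
$17 \left(-2\right) v = 17 \left(-2\right) \left(- \frac{53}{2}\right) = \left(-34\right) \left(- \frac{53}{2}\right) = 901$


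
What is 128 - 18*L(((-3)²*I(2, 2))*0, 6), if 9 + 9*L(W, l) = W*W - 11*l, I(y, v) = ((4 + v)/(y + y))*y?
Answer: 278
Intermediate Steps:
I(y, v) = 2 + v/2 (I(y, v) = ((4 + v)/((2*y)))*y = ((4 + v)*(1/(2*y)))*y = ((4 + v)/(2*y))*y = 2 + v/2)
L(W, l) = -1 - 11*l/9 + W²/9 (L(W, l) = -1 + (W*W - 11*l)/9 = -1 + (W² - 11*l)/9 = -1 + (-11*l/9 + W²/9) = -1 - 11*l/9 + W²/9)
128 - 18*L(((-3)²*I(2, 2))*0, 6) = 128 - 18*(-1 - 11/9*6 + (((-3)²*(2 + (½)*2))*0)²/9) = 128 - 18*(-1 - 22/3 + ((9*(2 + 1))*0)²/9) = 128 - 18*(-1 - 22/3 + ((9*3)*0)²/9) = 128 - 18*(-1 - 22/3 + (27*0)²/9) = 128 - 18*(-1 - 22/3 + (⅑)*0²) = 128 - 18*(-1 - 22/3 + (⅑)*0) = 128 - 18*(-1 - 22/3 + 0) = 128 - 18*(-25/3) = 128 + 150 = 278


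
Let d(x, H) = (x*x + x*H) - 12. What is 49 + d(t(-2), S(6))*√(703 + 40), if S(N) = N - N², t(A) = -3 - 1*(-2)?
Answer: 49 + 19*√743 ≈ 566.90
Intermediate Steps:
t(A) = -1 (t(A) = -3 + 2 = -1)
d(x, H) = -12 + x² + H*x (d(x, H) = (x² + H*x) - 12 = -12 + x² + H*x)
49 + d(t(-2), S(6))*√(703 + 40) = 49 + (-12 + (-1)² + (6*(1 - 1*6))*(-1))*√(703 + 40) = 49 + (-12 + 1 + (6*(1 - 6))*(-1))*√743 = 49 + (-12 + 1 + (6*(-5))*(-1))*√743 = 49 + (-12 + 1 - 30*(-1))*√743 = 49 + (-12 + 1 + 30)*√743 = 49 + 19*√743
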